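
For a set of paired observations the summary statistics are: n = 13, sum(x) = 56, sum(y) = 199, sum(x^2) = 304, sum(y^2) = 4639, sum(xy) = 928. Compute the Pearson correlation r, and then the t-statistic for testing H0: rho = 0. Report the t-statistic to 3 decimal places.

0.762

S_xy = nΣxy − ΣxΣy = 13·928 − 56·199 = 12064 − 11144 = 920
S_xx = nΣx² − (Σx)² = 13·304 − 56² = 3952 − 3136 = 816
S_yy = nΣy² − (Σy)² = 13·4639 − 199² = 60307 − 39601 = 20706
r = S_xy / √(S_xx·S_yy) = 920 / √(816·20706) = 920 / √16896096 = 920 / 4110.4861 = 0.2238
t = r·√(n−2)/√(1−r²) = 0.2238·√11 / √(1−0.050086) = 0.742261 / 0.974635 = 0.762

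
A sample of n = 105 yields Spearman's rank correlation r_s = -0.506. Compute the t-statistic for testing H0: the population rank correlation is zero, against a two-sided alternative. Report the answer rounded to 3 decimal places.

-5.954

t = r_s·√(n−2) / √(1−r_s²) with r_s = -0.506, n = 105
  = -0.506·√103 / √(1 − 0.256036)
  = -0.506·10.148892 / 0.862533
  = -5.135339 / 0.862533 = -5.954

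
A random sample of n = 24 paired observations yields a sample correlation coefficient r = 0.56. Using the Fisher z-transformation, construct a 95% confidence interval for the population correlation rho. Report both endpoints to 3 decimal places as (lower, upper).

Fisher z: z_r = atanh(r) = ½·ln((1+0.56)/(1−0.56)) = 0.632833
SE(z) = 1/√(n−3) = 1/√21 = 0.218218
95% ⇒ z* = 1.960; margin = 1.960·0.218218 = 0.427707
CI on z-scale: (0.205126, 1.060540)
Back-transform: tanh(0.205126) = 0.202297, tanh(1.060540) = 0.785870

(0.202, 0.786)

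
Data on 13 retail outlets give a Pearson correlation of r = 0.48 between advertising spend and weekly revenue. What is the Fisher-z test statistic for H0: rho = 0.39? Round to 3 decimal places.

z_r = atanh(0.48) = 0.522984,  z_0 = atanh(0.39) = 0.411800
SE = 1/√(n−3) = 1/√10 = 0.316228
z = (z_r − z_0)/SE = (0.522984 − 0.411800) / 0.316228 = 0.111184 / 0.316228 = 0.352

0.352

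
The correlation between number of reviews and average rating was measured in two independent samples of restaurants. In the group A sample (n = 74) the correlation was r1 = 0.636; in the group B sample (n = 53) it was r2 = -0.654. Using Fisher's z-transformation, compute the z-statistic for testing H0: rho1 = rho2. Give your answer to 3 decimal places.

z1 = atanh(0.636) = 0.751428,  z2 = atanh(-0.654) = -0.782257
SE = √(1/(n1−3) + 1/(n2−3)) = √(1/71 + 1/50) = √(0.0140845 + 0.0200000) = √0.0340845 = 0.184620
z = (z1 − z2)/SE = (0.751428 − (-0.782257)) / 0.184620 = 1.533685 / 0.184620 = 8.307

8.307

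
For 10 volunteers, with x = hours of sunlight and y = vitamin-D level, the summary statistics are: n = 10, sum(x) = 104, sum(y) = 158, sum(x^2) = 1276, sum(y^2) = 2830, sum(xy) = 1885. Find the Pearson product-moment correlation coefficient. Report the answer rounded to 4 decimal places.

Numerator: nΣxy − (Σx)(Σy) = 10·1885 − (104)(158) = 2418
Denominator: √[(nΣx²−(Σx)²)(nΣy²−(Σy)²)]
  nΣx²−(Σx)² = 10·1276 − 10816 = 1944;  nΣy²−(Σy)² = 10·2830 − 24964 = 3336
  √(1944·3336) = √6485184 = 2546.6024
r = 2418 / 2546.6024 = 0.9495

0.9495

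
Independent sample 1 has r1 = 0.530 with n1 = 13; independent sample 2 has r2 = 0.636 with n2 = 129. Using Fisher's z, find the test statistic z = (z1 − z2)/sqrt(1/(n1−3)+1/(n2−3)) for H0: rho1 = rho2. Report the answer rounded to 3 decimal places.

-0.491

Fisher z-transforms: z1 = atanh(0.530) = 0.590145, z2 = atanh(0.636) = 0.751428; difference d = -0.161283
Var(d) = 1/10 + 1/126 = 0.1000000 + 0.0079365 = 0.1079365
z = d/√Var(d) = -0.161283 / √0.1079365 = -0.161283 / 0.328537 = -0.491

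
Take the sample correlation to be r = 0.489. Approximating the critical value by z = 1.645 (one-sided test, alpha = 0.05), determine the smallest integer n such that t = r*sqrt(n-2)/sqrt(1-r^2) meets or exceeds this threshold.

r√(n−2)/√(1−r²) ≥ 1.645  ⇔  n−2 ≥ (1.645)²·(1−r²)/r²
(1−r²)/r² = (1−0.239121)/0.239121 = 3.1820
n ≥ 2 + 2.706025·3.1820 = 2 + 8.6106 = 10.6106
⌈10.6106⌉ = 11

11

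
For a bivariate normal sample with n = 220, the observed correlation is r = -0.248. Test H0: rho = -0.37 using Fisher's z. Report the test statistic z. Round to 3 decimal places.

Fisher z: atanh(-0.248) = -0.253281, atanh(-0.37) = -0.388423
z = (z_r − z_0)·√(n−3) = (-0.253281 − (-0.388423))·√217 = 0.135142 · 14.730920 = 1.991

1.991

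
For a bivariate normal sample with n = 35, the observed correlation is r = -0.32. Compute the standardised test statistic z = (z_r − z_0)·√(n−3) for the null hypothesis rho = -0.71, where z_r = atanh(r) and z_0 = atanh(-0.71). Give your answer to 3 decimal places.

3.143

z_r = atanh(-0.32) = -0.331647,  z_0 = atanh(-0.71) = -0.887184
SE = 1/√(n−3) = 1/√32 = 0.176777
z = (z_r − z_0)/SE = (-0.331647 − (-0.887184)) / 0.176777 = 0.555537 / 0.176777 = 3.143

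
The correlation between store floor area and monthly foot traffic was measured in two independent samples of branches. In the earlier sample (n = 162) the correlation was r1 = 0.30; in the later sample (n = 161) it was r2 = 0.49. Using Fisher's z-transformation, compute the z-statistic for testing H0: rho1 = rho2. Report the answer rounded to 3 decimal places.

z1 = atanh(0.30) = 0.309520,  z2 = atanh(0.49) = 0.536060
SE = √(1/(n1−3) + 1/(n2−3)) = √(1/159 + 1/158) = √(0.0062893 + 0.0063291) = √0.0126184 = 0.112332
z = (z1 − z2)/SE = (0.309520 − 0.536060) / 0.112332 = -0.226540 / 0.112332 = -2.017

-2.017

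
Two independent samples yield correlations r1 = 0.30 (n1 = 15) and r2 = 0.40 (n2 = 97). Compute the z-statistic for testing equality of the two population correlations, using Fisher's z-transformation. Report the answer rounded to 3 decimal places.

Fisher z-transforms: z1 = atanh(0.30) = 0.309520, z2 = atanh(0.40) = 0.423649; difference d = -0.114129
Var(d) = 1/12 + 1/94 = 0.0833333 + 0.0106383 = 0.0939716
z = d/√Var(d) = -0.114129 / √0.0939716 = -0.114129 / 0.306548 = -0.372

-0.372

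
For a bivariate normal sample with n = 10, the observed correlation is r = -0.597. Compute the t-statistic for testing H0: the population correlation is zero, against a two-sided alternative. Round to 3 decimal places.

-2.105

1 − r² = 1 − 0.356409 = 0.643591;  √(1−r²) = 0.802241
√(n−2) = √8 = 2.828427
t = r·√(n−2)/√(1−r²) = -0.597 · 2.828427 / 0.802241 = -2.105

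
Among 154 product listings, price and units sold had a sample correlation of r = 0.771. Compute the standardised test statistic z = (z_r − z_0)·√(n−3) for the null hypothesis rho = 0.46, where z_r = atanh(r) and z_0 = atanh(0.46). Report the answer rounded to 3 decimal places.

z_r = atanh(0.771) = 1.022789,  z_0 = atanh(0.46) = 0.497311
SE = 1/√(n−3) = 1/√151 = 0.081379
z = (z_r − z_0)/SE = (1.022789 − 0.497311) / 0.081379 = 0.525478 / 0.081379 = 6.457

6.457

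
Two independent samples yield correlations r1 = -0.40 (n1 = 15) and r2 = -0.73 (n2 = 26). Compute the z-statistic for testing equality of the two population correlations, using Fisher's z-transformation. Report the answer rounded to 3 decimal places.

Fisher z-transforms: z1 = atanh(-0.40) = -0.423649, z2 = atanh(-0.73) = -0.928727; difference d = 0.505078
Var(d) = 1/12 + 1/23 = 0.0833333 + 0.0434783 = 0.1268116
z = d/√Var(d) = 0.505078 / √0.1268116 = 0.505078 / 0.356106 = 1.418

1.418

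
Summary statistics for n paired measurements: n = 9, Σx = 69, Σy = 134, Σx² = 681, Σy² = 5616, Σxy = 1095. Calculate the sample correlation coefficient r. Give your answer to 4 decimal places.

S_xy = nΣxy − ΣxΣy = 9·1095 − 69·134 = 9855 − 9246 = 609
S_xx = nΣx² − (Σx)² = 9·681 − 69² = 6129 − 4761 = 1368
S_yy = nΣy² − (Σy)² = 9·5616 − 134² = 50544 − 17956 = 32588
r = S_xy / √(S_xx·S_yy) = 609 / √(1368·32588) = 609 / √44580384 = 609 / 6676.8543 = 0.0912

0.0912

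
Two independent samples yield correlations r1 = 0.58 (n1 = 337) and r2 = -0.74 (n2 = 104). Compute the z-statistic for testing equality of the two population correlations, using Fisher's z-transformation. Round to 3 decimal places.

z1 = atanh(0.58) = 0.662463,  z2 = atanh(-0.74) = -0.950479
SE = √(1/(n1−3) + 1/(n2−3)) = √(1/334 + 1/101) = √(0.0029940 + 0.0099010) = √0.0128950 = 0.113556
z = (z1 − z2)/SE = (0.662463 − (-0.950479)) / 0.113556 = 1.612942 / 0.113556 = 14.204

14.204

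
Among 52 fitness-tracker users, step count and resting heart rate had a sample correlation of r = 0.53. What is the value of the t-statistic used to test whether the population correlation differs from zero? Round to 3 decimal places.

t = r·√(n−2) / √(1−r²) with r = 0.53, n = 52
  = 0.53·√50 / √(1 − 0.2809)
  = 0.53·7.071068 / 0.847998
  = 3.747666 / 0.847998 = 4.419

4.419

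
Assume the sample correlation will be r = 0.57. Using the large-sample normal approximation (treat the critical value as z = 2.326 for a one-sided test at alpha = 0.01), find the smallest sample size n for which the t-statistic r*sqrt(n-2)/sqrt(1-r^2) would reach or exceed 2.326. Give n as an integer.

14

r√(n−2)/√(1−r²) ≥ 2.326  ⇔  n−2 ≥ (2.326)²·(1−r²)/r²
(1−r²)/r² = (1−0.3249)/0.3249 = 2.0779
n ≥ 2 + 5.410276·2.0779 = 2 + 11.2420 = 13.2420
⌈13.2420⌉ = 14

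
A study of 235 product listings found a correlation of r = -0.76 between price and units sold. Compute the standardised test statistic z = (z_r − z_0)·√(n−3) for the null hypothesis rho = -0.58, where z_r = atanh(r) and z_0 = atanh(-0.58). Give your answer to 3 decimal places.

z_r = atanh(-0.76) = -0.996215,  z_0 = atanh(-0.58) = -0.662463
SE = 1/√(n−3) = 1/√232 = 0.065653
z = (z_r − z_0)/SE = (-0.996215 − (-0.662463)) / 0.065653 = -0.333752 / 0.065653 = -5.084

-5.084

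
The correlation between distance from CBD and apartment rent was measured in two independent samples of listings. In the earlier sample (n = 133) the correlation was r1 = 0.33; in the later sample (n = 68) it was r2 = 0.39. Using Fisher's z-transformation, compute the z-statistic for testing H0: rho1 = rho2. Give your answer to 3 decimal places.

z1 = atanh(0.33) = 0.342828,  z2 = atanh(0.39) = 0.411800
SE = √(1/(n1−3) + 1/(n2−3)) = √(1/130 + 1/65) = √(0.0076923 + 0.0153846) = √0.0230769 = 0.151911
z = (z1 − z2)/SE = (0.342828 − 0.411800) / 0.151911 = -0.068972 / 0.151911 = -0.454

-0.454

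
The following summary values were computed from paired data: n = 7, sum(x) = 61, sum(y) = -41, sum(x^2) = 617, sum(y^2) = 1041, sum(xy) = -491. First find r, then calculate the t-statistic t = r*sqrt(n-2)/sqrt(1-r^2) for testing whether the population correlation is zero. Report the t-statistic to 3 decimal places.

-1.330

S_xy = nΣxy − ΣxΣy = 7·(-491) − 61·(-41) = -3437 − (-2501) = -936
S_xx = nΣx² − (Σx)² = 7·617 − 61² = 4319 − 3721 = 598
S_yy = nΣy² − (Σy)² = 7·1041 − (-41)² = 7287 − 1681 = 5606
r = S_xy / √(S_xx·S_yy) = -936 / √(598·5606) = -936 / √3352388 = -936 / 1830.9528 = -0.5112
t = r·√(n−2)/√(1−r²) = -0.5112·√5 / √(1−0.261325) = -1.143078 / 0.859462 = -1.330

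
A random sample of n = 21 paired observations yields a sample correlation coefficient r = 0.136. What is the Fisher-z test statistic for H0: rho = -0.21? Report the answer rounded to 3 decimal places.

Fisher z: atanh(0.136) = 0.136848, atanh(-0.21) = -0.213171
z = (z_r − z_0)·√(n−3) = (0.136848 − (-0.213171))·√18 = 0.350019 · 4.242641 = 1.485

1.485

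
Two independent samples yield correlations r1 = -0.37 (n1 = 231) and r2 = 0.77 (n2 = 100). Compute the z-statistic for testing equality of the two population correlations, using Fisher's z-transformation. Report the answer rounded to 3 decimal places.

Fisher z-transforms: z1 = atanh(-0.37) = -0.388423, z2 = atanh(0.77) = 1.020328; difference d = -1.408751
Var(d) = 1/228 + 1/97 = 0.0043860 + 0.0103093 = 0.0146953
z = d/√Var(d) = -1.408751 / √0.0146953 = -1.408751 / 0.121224 = -11.621

-11.621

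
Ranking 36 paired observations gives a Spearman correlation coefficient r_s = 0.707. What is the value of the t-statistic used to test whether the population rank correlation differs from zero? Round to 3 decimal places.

t = r_s·√(n−2) / √(1−r_s²) with r_s = 0.707, n = 36
  = 0.707·√34 / √(1 − 0.499849)
  = 0.707·5.830952 / 0.707214
  = 4.122483 / 0.707214 = 5.829

5.829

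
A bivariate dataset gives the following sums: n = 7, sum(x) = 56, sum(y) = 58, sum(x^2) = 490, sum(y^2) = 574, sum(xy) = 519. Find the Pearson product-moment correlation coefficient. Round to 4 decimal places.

0.8780

Numerator: nΣxy − (Σx)(Σy) = 7·519 − (56)(58) = 385
Denominator: √[(nΣx²−(Σx)²)(nΣy²−(Σy)²)]
  nΣx²−(Σx)² = 7·490 − 3136 = 294;  nΣy²−(Σy)² = 7·574 − 3364 = 654
  √(294·654) = √192276 = 438.4929
r = 385 / 438.4929 = 0.8780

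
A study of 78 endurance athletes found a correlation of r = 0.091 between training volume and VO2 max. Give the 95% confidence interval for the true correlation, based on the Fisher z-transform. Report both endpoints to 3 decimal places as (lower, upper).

Fisher z: z_r = atanh(r) = ½·ln((1+0.091)/(1−0.091)) = 0.091252
SE(z) = 1/√(n−3) = 1/√75 = 0.115470
95% ⇒ z* = 1.960; margin = 1.960·0.115470 = 0.226321
CI on z-scale: (-0.135069, 0.317573)
Back-transform: tanh(-0.135069) = -0.134254, tanh(0.317573) = 0.307311

(-0.134, 0.307)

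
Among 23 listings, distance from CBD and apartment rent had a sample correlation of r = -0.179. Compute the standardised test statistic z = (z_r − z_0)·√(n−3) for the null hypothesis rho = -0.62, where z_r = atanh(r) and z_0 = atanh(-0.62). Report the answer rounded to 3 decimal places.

2.433

Fisher z: atanh(-0.179) = -0.180949, atanh(-0.62) = -0.725005
z = (z_r − z_0)·√(n−3) = (-0.180949 − (-0.725005))·√20 = 0.544056 · 4.472136 = 2.433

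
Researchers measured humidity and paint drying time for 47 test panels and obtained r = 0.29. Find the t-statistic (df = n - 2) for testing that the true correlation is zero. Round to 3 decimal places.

2.033

t = r·√(n−2) / √(1−r²) with r = 0.29, n = 47
  = 0.29·√45 / √(1 − 0.0841)
  = 0.29·6.708204 / 0.957027
  = 1.945379 / 0.957027 = 2.033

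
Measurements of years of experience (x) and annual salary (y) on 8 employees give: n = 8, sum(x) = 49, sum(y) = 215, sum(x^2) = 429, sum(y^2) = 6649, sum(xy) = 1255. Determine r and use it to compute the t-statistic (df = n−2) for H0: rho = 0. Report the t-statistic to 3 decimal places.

-0.460

S_xy = nΣxy − ΣxΣy = 8·1255 − 49·215 = 10040 − 10535 = -495
S_xx = nΣx² − (Σx)² = 8·429 − 49² = 3432 − 2401 = 1031
S_yy = nΣy² − (Σy)² = 8·6649 − 215² = 53192 − 46225 = 6967
r = S_xy / √(S_xx·S_yy) = -495 / √(1031·6967) = -495 / √7182977 = -495 / 2680.1076 = -0.1847
t = r·√(n−2)/√(1−r²) = -0.1847·√6 / √(1−0.034114) = -0.452421 / 0.982795 = -0.460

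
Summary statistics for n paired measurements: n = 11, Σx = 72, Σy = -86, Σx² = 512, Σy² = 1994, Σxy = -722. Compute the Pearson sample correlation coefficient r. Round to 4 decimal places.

-0.6857

Numerator: nΣxy − (Σx)(Σy) = 11·(-722) − (72)(-86) = -1750
Denominator: √[(nΣx²−(Σx)²)(nΣy²−(Σy)²)]
  nΣx²−(Σx)² = 11·512 − 5184 = 448;  nΣy²−(Σy)² = 11·1994 − 7396 = 14538
  √(448·14538) = √6513024 = 2552.0627
r = -1750 / 2552.0627 = -0.6857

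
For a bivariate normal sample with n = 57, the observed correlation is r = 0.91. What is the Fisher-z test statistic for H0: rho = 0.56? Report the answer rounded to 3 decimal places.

z_r = atanh(0.91) = 1.527524,  z_0 = atanh(0.56) = 0.632833
SE = 1/√(n−3) = 1/√54 = 0.136083
z = (z_r − z_0)/SE = (1.527524 − 0.632833) / 0.136083 = 0.894691 / 0.136083 = 6.575

6.575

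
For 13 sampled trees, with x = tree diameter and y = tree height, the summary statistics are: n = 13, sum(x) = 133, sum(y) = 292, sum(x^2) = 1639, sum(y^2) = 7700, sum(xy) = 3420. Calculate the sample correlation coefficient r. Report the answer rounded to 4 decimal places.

Numerator: nΣxy − (Σx)(Σy) = 13·3420 − (133)(292) = 5624
Denominator: √[(nΣx²−(Σx)²)(nΣy²−(Σy)²)]
  nΣx²−(Σx)² = 13·1639 − 17689 = 3618;  nΣy²−(Σy)² = 13·7700 − 85264 = 14836
  √(3618·14836) = √53676648 = 7326.4349
r = 5624 / 7326.4349 = 0.7676

0.7676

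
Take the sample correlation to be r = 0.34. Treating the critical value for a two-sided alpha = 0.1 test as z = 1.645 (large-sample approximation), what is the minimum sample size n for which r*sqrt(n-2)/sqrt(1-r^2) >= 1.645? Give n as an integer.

23

Need r·√(n−2)/√(1−r²) ≥ 1.645
√(n−2) ≥ 1.645·√(1−0.1156) / 0.34 = 1.645·0.940425 / 0.34 = 4.5500
n−2 ≥ 20.7025  ⇒  n ≥ 22.7025
Smallest integer n = 23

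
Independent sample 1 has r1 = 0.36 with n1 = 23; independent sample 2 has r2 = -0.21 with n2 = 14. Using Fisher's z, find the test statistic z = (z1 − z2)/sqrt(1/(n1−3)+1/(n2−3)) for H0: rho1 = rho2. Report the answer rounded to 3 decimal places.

Fisher z-transforms: z1 = atanh(0.36) = 0.376886, z2 = atanh(-0.21) = -0.213171; difference d = 0.590057
Var(d) = 1/20 + 1/11 = 0.0500000 + 0.0909091 = 0.1409091
z = d/√Var(d) = 0.590057 / √0.1409091 = 0.590057 / 0.375379 = 1.572

1.572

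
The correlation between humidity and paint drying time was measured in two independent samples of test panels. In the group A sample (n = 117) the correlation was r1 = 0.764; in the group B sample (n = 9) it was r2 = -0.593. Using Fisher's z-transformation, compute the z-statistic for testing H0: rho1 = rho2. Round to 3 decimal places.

z1 = atanh(0.764) = 1.005754,  z2 = atanh(-0.593) = -0.682281
SE = √(1/(n1−3) + 1/(n2−3)) = √(1/114 + 1/6) = √(0.0087719 + 0.1666667) = √0.1754386 = 0.418854
z = (z1 − z2)/SE = (1.005754 − (-0.682281)) / 0.418854 = 1.688035 / 0.418854 = 4.030

4.030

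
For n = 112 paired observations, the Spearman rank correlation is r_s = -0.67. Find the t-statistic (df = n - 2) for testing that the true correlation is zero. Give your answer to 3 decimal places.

-9.466

1 − r_s² = 1 − 0.4489 = 0.5511;  √(1−r_s²) = 0.742361
√(n−2) = √110 = 10.488088
t = r_s·√(n−2)/√(1−r_s²) = -0.67 · 10.488088 / 0.742361 = -9.466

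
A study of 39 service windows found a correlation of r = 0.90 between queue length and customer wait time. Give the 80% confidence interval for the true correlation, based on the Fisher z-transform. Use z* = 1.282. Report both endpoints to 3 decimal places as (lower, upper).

(0.851, 0.934)

Fisher z: z_r = atanh(r) = ½·ln((1+0.90)/(1−0.90)) = 1.472219
SE(z) = 1/√(n−3) = 1/√36 = 0.166667
80% ⇒ z* = 1.282; margin = 1.282·0.166667 = 0.213667
CI on z-scale: (1.258552, 1.685886)
Back-transform: tanh(1.258552) = 0.850664, tanh(1.685886) = 0.933621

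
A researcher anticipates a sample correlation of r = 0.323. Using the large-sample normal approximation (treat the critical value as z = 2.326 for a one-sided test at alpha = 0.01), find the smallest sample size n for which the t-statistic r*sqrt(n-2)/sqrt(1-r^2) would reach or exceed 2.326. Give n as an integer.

49

r√(n−2)/√(1−r²) ≥ 2.326  ⇔  n−2 ≥ (2.326)²·(1−r²)/r²
(1−r²)/r² = (1−0.104329)/0.104329 = 8.5851
n ≥ 2 + 5.410276·8.5851 = 2 + 46.4478 = 48.4478
⌈48.4478⌉ = 49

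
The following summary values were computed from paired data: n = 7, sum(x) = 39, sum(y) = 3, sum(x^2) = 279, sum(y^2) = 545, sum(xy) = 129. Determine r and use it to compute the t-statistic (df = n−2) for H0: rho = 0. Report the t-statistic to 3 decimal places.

S_xy = nΣxy − ΣxΣy = 7·129 − 39·3 = 903 − 117 = 786
S_xx = nΣx² − (Σx)² = 7·279 − 39² = 1953 − 1521 = 432
S_yy = nΣy² − (Σy)² = 7·545 − 3² = 3815 − 9 = 3806
r = S_xy / √(S_xx·S_yy) = 786 / √(432·3806) = 786 / √1644192 = 786 / 1282.2605 = 0.6130
t = r·√(n−2)/√(1−r²) = 0.6130·√5 / √(1−0.375769) = 1.370710 / 0.790083 = 1.735

1.735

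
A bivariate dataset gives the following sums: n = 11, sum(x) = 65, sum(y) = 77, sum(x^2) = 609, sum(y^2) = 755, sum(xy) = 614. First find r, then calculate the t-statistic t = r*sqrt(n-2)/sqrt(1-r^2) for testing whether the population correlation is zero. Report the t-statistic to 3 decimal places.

Numerator: nΣxy − (Σx)(Σy) = 11·614 − (65)(77) = 1749
Denominator: √[(nΣx²−(Σx)²)(nΣy²−(Σy)²)]
  nΣx²−(Σx)² = 11·609 − 4225 = 2474;  nΣy²−(Σy)² = 11·755 − 5929 = 2376
  √(2474·2376) = √5878224 = 2424.5049
r = 1749 / 2424.5049 = 0.7214
t = r·√(n−2)/√(1−r²) = 0.7214·√9 / √(1−0.520418) = 2.164200 / 0.692519 = 3.125

3.125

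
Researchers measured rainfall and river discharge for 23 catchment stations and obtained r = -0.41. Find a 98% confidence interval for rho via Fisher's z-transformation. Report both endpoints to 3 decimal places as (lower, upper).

(-0.742, 0.084)

Fisher z: z_r = atanh(r) = ½·ln((1+(-0.41))/(1−(-0.41))) = -0.435611
SE(z) = 1/√(n−3) = 1/√20 = 0.223607
98% ⇒ z* = 2.326; margin = 2.326·0.223607 = 0.520110
CI on z-scale: (-0.955721, 0.084499)
Back-transform: tanh(-0.955721) = -0.742362, tanh(0.084499) = 0.084298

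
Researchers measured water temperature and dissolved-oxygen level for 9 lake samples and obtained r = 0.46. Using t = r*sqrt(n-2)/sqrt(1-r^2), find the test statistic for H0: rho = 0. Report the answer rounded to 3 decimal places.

t = r·√(n−2) / √(1−r²) with r = 0.46, n = 9
  = 0.46·√7 / √(1 − 0.2116)
  = 0.46·2.645751 / 0.887919
  = 1.217045 / 0.887919 = 1.371

1.371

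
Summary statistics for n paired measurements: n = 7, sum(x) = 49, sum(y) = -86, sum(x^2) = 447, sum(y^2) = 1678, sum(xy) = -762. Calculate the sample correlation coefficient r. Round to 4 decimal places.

S_xy = nΣxy − ΣxΣy = 7·(-762) − 49·(-86) = -5334 − (-4214) = -1120
S_xx = nΣx² − (Σx)² = 7·447 − 49² = 3129 − 2401 = 728
S_yy = nΣy² − (Σy)² = 7·1678 − (-86)² = 11746 − 7396 = 4350
r = S_xy / √(S_xx·S_yy) = -1120 / √(728·4350) = -1120 / √3166800 = -1120 / 1779.5505 = -0.6294

-0.6294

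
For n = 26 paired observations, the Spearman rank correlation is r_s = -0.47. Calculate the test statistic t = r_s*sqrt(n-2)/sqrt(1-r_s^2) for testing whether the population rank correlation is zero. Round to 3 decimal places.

-2.609

1 − r_s² = 1 − 0.2209 = 0.7791;  √(1−r_s²) = 0.882666
√(n−2) = √24 = 4.898979
t = r_s·√(n−2)/√(1−r_s²) = -0.47 · 4.898979 / 0.882666 = -2.609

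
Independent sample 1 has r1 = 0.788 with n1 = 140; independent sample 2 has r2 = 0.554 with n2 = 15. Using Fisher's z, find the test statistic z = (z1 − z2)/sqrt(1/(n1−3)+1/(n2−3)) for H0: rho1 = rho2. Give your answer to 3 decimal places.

1.468

z1 = atanh(0.788) = 1.066133,  z2 = atanh(0.554) = 0.624134
SE = √(1/(n1−3) + 1/(n2−3)) = √(1/137 + 1/12) = √(0.0072993 + 0.0833333) = √0.0906326 = 0.301052
z = (z1 − z2)/SE = (1.066133 − 0.624134) / 0.301052 = 0.441999 / 0.301052 = 1.468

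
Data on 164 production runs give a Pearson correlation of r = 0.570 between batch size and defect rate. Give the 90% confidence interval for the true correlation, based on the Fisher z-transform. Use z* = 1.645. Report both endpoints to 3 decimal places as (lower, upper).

Fisher z: z_r = atanh(r) = ½·ln((1+0.570)/(1−0.570)) = 0.647523
SE(z) = 1/√(n−3) = 1/√161 = 0.078811
90% ⇒ z* = 1.645; margin = 1.645·0.078811 = 0.129644
CI on z-scale: (0.517879, 0.777167)
Back-transform: tanh(0.517879) = 0.476061, tanh(0.777167) = 0.651078

(0.476, 0.651)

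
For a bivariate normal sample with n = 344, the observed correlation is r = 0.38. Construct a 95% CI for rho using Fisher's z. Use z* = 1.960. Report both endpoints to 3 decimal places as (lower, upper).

z_r = atanh(0.38) = 0.400060;  SE = 1/√(n−3) = 1/√341 = 0.054153
z-limits: 0.400060 ± 1.960·0.054153 = 0.400060 ± 0.106140 = [0.293920, 0.506200]
ρ-limits: (tanh 0.293920, tanh 0.506200) = (0.286, 0.467)

(0.286, 0.467)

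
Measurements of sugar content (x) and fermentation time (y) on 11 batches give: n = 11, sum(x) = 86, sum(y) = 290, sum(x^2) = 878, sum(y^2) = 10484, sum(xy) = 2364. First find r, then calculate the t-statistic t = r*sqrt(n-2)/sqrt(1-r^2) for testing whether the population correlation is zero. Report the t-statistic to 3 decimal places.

0.383

Numerator: nΣxy − (Σx)(Σy) = 11·2364 − (86)(290) = 1064
Denominator: √[(nΣx²−(Σx)²)(nΣy²−(Σy)²)]
  nΣx²−(Σx)² = 11·878 − 7396 = 2262;  nΣy²−(Σy)² = 11·10484 − 84100 = 31224
  √(2262·31224) = √70628688 = 8404.0876
r = 1064 / 8404.0876 = 0.1266
t = r·√(n−2)/√(1−r²) = 0.1266·√9 / √(1−0.016028) = 0.379800 / 0.991954 = 0.383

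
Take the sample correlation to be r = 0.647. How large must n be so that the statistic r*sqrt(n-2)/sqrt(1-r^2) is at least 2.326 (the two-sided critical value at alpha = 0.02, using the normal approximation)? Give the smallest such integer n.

r√(n−2)/√(1−r²) ≥ 2.326  ⇔  n−2 ≥ (2.326)²·(1−r²)/r²
(1−r²)/r² = (1−0.418609)/0.418609 = 1.3889
n ≥ 2 + 5.410276·1.3889 = 2 + 7.5143 = 9.5143
⌈9.5143⌉ = 10

10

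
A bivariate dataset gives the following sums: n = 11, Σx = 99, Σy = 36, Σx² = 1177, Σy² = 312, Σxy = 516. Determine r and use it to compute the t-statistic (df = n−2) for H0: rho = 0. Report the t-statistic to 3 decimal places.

Numerator: nΣxy − (Σx)(Σy) = 11·516 − (99)(36) = 2112
Denominator: √[(nΣx²−(Σx)²)(nΣy²−(Σy)²)]
  nΣx²−(Σx)² = 11·1177 − 9801 = 3146;  nΣy²−(Σy)² = 11·312 − 1296 = 2136
  √(3146·2136) = √6719856 = 2592.2685
r = 2112 / 2592.2685 = 0.8147
t = r·√(n−2)/√(1−r²) = 0.8147·√9 / √(1−0.663736) = 2.444100 / 0.579883 = 4.215

4.215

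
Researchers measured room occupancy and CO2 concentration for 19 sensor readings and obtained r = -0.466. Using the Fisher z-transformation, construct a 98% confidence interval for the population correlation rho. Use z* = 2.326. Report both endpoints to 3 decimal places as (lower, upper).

z_r = atanh(-0.466) = -0.504949;  SE = 1/√(n−3) = 1/√16 = 0.250000
z-limits: -0.504949 ± 2.326·0.250000 = -0.504949 ± 0.581500 = [-1.086449, 0.076551]
ρ-limits: (tanh -1.086449, tanh 0.076551) = (-0.796, 0.076)

(-0.796, 0.076)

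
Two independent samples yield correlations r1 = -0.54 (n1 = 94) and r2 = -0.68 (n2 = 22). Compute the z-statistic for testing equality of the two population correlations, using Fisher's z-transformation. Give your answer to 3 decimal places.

Fisher z-transforms: z1 = atanh(-0.54) = -0.604156, z2 = atanh(-0.68) = -0.829114; difference d = 0.224958
Var(d) = 1/91 + 1/19 = 0.0109890 + 0.0526316 = 0.0636206
z = d/√Var(d) = 0.224958 / √0.0636206 = 0.224958 / 0.252231 = 0.892

0.892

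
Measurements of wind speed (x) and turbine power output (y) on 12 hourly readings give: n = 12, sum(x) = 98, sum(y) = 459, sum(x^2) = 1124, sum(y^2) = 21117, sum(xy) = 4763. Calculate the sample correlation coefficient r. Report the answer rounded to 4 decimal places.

0.9451

S_xy = nΣxy − ΣxΣy = 12·4763 − 98·459 = 57156 − 44982 = 12174
S_xx = nΣx² − (Σx)² = 12·1124 − 98² = 13488 − 9604 = 3884
S_yy = nΣy² − (Σy)² = 12·21117 − 459² = 253404 − 210681 = 42723
r = S_xy / √(S_xx·S_yy) = 12174 / √(3884·42723) = 12174 / √165936132 = 12174 / 12881.6199 = 0.9451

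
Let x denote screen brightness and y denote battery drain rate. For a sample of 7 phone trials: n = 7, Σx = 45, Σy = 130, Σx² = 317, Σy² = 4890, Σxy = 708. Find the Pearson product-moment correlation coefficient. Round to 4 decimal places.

S_xy = nΣxy − ΣxΣy = 7·708 − 45·130 = 4956 − 5850 = -894
S_xx = nΣx² − (Σx)² = 7·317 − 45² = 2219 − 2025 = 194
S_yy = nΣy² − (Σy)² = 7·4890 − 130² = 34230 − 16900 = 17330
r = S_xy / √(S_xx·S_yy) = -894 / √(194·17330) = -894 / √3362020 = -894 / 1833.5812 = -0.4876

-0.4876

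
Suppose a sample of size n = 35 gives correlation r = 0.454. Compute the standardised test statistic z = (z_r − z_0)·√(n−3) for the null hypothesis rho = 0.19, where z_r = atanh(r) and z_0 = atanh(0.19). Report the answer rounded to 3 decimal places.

Fisher z: atanh(0.454) = 0.489727, atanh(0.19) = 0.192337
z = (z_r − z_0)·√(n−3) = (0.489727 − 0.192337)·√32 = 0.297390 · 5.656854 = 1.682

1.682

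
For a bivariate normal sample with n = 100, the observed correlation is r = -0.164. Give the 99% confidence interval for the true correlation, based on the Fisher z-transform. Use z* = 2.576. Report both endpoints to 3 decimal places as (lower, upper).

Fisher z: z_r = atanh(r) = ½·ln((1+(-0.164))/(1−(-0.164))) = -0.165495
SE(z) = 1/√(n−3) = 1/√97 = 0.101535
99% ⇒ z* = 2.576; margin = 2.576·0.101535 = 0.261554
CI on z-scale: (-0.427049, 0.096059)
Back-transform: tanh(-0.427049) = -0.402852, tanh(0.096059) = 0.095765

(-0.403, 0.096)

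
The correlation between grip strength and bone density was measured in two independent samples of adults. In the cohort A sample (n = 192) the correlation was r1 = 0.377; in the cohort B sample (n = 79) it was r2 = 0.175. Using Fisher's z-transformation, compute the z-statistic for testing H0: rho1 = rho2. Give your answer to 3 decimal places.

Fisher z-transforms: z1 = atanh(0.377) = 0.396558, z2 = atanh(0.175) = 0.176820; difference d = 0.219738
Var(d) = 1/189 + 1/76 = 0.0052910 + 0.0131579 = 0.0184489
z = d/√Var(d) = 0.219738 / √0.0184489 = 0.219738 / 0.135827 = 1.618

1.618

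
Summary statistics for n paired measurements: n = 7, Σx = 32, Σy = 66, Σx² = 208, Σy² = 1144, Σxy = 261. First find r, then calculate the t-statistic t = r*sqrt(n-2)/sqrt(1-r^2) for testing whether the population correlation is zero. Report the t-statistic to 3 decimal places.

S_xy = nΣxy − ΣxΣy = 7·261 − 32·66 = 1827 − 2112 = -285
S_xx = nΣx² − (Σx)² = 7·208 − 32² = 1456 − 1024 = 432
S_yy = nΣy² − (Σy)² = 7·1144 − 66² = 8008 − 4356 = 3652
r = S_xy / √(S_xx·S_yy) = -285 / √(432·3652) = -285 / √1577664 = -285 / 1256.0510 = -0.2269
t = r·√(n−2)/√(1−r²) = -0.2269·√5 / √(1−0.051484) = -0.507364 / 0.973918 = -0.521

-0.521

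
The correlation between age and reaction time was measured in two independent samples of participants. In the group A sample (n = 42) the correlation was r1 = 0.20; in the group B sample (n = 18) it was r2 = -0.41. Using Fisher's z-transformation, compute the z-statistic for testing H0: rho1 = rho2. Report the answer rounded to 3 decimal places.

2.101

z1 = atanh(0.20) = 0.202733,  z2 = atanh(-0.41) = -0.435611
SE = √(1/(n1−3) + 1/(n2−3)) = √(1/39 + 1/15) = √(0.0256410 + 0.0666667) = √0.0923077 = 0.303822
z = (z1 − z2)/SE = (0.202733 − (-0.435611)) / 0.303822 = 0.638344 / 0.303822 = 2.101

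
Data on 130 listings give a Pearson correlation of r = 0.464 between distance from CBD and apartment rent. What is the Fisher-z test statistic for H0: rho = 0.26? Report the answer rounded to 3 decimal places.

Fisher z: atanh(0.464) = 0.502397, atanh(0.26) = 0.266108
z = (z_r − z_0)·√(n−3) = (0.502397 − 0.266108)·√127 = 0.236289 · 11.269428 = 2.663

2.663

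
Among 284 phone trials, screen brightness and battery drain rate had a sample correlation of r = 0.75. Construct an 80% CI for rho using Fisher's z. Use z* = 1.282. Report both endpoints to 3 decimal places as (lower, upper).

(0.715, 0.782)

Fisher z: z_r = atanh(r) = ½·ln((1+0.75)/(1−0.75)) = 0.972955
SE(z) = 1/√(n−3) = 1/√281 = 0.059655
80% ⇒ z* = 1.282; margin = 1.282·0.059655 = 0.076478
CI on z-scale: (0.896477, 1.049433)
Back-transform: tanh(0.896477) = 0.714578, tanh(1.049433) = 0.781586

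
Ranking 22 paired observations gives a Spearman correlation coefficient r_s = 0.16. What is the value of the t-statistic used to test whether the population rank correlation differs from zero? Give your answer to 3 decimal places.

0.725

t = r_s·√(n−2) / √(1−r_s²) with r_s = 0.16, n = 22
  = 0.16·√20 / √(1 − 0.0256)
  = 0.16·4.472136 / 0.987117
  = 0.715542 / 0.987117 = 0.725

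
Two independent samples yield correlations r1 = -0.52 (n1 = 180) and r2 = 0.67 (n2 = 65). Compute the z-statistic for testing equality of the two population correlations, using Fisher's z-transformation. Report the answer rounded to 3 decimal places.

Fisher z-transforms: z1 = atanh(-0.52) = -0.576340, z2 = atanh(0.67) = 0.810743; difference d = -1.387083
Var(d) = 1/177 + 1/62 = 0.0056497 + 0.0161290 = 0.0217787
z = d/√Var(d) = -1.387083 / √0.0217787 = -1.387083 / 0.147576 = -9.399

-9.399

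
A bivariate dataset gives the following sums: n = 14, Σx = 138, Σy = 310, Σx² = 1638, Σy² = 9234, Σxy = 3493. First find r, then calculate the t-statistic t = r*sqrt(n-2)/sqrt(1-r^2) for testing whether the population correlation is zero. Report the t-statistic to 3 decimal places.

2.217

S_xy = nΣxy − ΣxΣy = 14·3493 − 138·310 = 48902 − 42780 = 6122
S_xx = nΣx² − (Σx)² = 14·1638 − 138² = 22932 − 19044 = 3888
S_yy = nΣy² − (Σy)² = 14·9234 − 310² = 129276 − 96100 = 33176
r = S_xy / √(S_xx·S_yy) = 6122 / √(3888·33176) = 6122 / √128988288 = 6122 / 11357.3011 = 0.5390
t = r·√(n−2)/√(1−r²) = 0.5390·√12 / √(1−0.290521) = 1.867151 / 0.842306 = 2.217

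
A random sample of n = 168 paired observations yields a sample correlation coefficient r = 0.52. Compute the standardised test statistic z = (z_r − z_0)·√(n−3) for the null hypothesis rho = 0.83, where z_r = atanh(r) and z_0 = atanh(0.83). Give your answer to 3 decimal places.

-7.859

z_r = atanh(0.52) = 0.576340,  z_0 = atanh(0.83) = 1.188136
SE = 1/√(n−3) = 1/√165 = 0.077850
z = (z_r − z_0)/SE = (0.576340 − 1.188136) / 0.077850 = -0.611796 / 0.077850 = -7.859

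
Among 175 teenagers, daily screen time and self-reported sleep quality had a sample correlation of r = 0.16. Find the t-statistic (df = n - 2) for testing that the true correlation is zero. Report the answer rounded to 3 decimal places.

t = r·√(n−2) / √(1−r²) with r = 0.16, n = 175
  = 0.16·√173 / √(1 − 0.0256)
  = 0.16·13.152946 / 0.987117
  = 2.104471 / 0.987117 = 2.132

2.132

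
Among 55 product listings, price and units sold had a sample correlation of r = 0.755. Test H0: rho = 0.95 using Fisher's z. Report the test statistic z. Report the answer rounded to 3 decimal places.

Fisher z: atanh(0.755) = 0.984483, atanh(0.95) = 1.831781
z = (z_r − z_0)·√(n−3) = (0.984483 − 1.831781)·√52 = -0.847298 · 7.211103 = -6.110

-6.110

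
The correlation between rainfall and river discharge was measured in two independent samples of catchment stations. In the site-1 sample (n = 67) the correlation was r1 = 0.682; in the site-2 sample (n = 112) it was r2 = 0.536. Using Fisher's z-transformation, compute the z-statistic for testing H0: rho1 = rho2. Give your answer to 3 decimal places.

z1 = atanh(0.682) = 0.832844,  z2 = atanh(0.536) = 0.598526
SE = √(1/(n1−3) + 1/(n2−3)) = √(1/64 + 1/109) = √(0.0156250 + 0.0091743) = √0.0247993 = 0.157478
z = (z1 − z2)/SE = (0.832844 − 0.598526) / 0.157478 = 0.234318 / 0.157478 = 1.488

1.488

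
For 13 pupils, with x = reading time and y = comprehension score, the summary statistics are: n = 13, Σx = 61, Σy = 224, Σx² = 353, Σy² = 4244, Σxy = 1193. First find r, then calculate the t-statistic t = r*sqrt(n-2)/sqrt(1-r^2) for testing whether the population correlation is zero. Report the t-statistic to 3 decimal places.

6.337

S_xy = nΣxy − ΣxΣy = 13·1193 − 61·224 = 15509 − 13664 = 1845
S_xx = nΣx² − (Σx)² = 13·353 − 61² = 4589 − 3721 = 868
S_yy = nΣy² − (Σy)² = 13·4244 − 224² = 55172 − 50176 = 4996
r = S_xy / √(S_xx·S_yy) = 1845 / √(868·4996) = 1845 / √4336528 = 1845 / 2082.4332 = 0.8860
t = r·√(n−2)/√(1−r²) = 0.8860·√11 / √(1−0.784996) = 2.938530 / 0.463685 = 6.337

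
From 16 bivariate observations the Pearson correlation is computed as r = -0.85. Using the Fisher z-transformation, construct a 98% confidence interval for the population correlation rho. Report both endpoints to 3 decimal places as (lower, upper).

(-0.956, -0.545)

z_r = atanh(-0.85) = -1.256153;  SE = 1/√(n−3) = 1/√13 = 0.277350
z-limits: -1.256153 ± 2.326·0.277350 = -1.256153 ± 0.645116 = [-1.901269, -0.611037]
ρ-limits: (tanh -1.901269, tanh -0.611037) = (-0.956, -0.545)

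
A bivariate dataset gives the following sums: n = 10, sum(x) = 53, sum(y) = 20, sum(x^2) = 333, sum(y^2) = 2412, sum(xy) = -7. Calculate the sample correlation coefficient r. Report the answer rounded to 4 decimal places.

-0.3214

S_xy = nΣxy − ΣxΣy = 10·(-7) − 53·20 = -70 − 1060 = -1130
S_xx = nΣx² − (Σx)² = 10·333 − 53² = 3330 − 2809 = 521
S_yy = nΣy² − (Σy)² = 10·2412 − 20² = 24120 − 400 = 23720
r = S_xy / √(S_xx·S_yy) = -1130 / √(521·23720) = -1130 / √12358120 = -1130 / 3515.4118 = -0.3214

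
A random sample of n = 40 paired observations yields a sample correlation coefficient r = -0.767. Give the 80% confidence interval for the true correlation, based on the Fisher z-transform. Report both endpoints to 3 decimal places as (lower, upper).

Fisher z: z_r = atanh(r) = ½·ln((1+(-0.767))/(1−(-0.767))) = -1.013000
SE(z) = 1/√(n−3) = 1/√37 = 0.164399
80% ⇒ z* = 1.282; margin = 1.282·0.164399 = 0.210760
CI on z-scale: (-1.223760, -0.802240)
Back-transform: tanh(-1.223760) = -0.840760, tanh(-0.802240) = -0.665287

(-0.841, -0.665)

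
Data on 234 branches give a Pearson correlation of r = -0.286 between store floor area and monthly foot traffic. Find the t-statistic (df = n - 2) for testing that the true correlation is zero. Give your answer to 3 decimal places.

t = r·√(n−2) / √(1−r²) with r = -0.286, n = 234
  = -0.286·√232 / √(1 − 0.081796)
  = -0.286·15.231546 / 0.958230
  = -4.356222 / 0.958230 = -4.546

-4.546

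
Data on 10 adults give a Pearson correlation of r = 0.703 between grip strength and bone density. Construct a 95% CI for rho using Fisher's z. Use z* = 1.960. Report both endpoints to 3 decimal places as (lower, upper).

(0.132, 0.924)

Fisher z: z_r = atanh(r) = ½·ln((1+0.703)/(1−0.703)) = 0.873207
SE(z) = 1/√(n−3) = 1/√7 = 0.377964
95% ⇒ z* = 1.960; margin = 1.960·0.377964 = 0.740809
CI on z-scale: (0.132398, 1.614016)
Back-transform: tanh(0.132398) = 0.131630, tanh(1.614016) = 0.923751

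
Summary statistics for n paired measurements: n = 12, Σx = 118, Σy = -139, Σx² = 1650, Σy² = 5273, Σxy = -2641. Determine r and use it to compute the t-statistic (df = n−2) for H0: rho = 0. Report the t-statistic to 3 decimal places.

Numerator: nΣxy − (Σx)(Σy) = 12·(-2641) − (118)(-139) = -15290
Denominator: √[(nΣx²−(Σx)²)(nΣy²−(Σy)²)]
  nΣx²−(Σx)² = 12·1650 − 13924 = 5876;  nΣy²−(Σy)² = 12·5273 − 19321 = 43955
  √(5876·43955) = √258279580 = 16071.0790
r = -15290 / 16071.0790 = -0.9514
t = r·√(n−2)/√(1−r²) = -0.9514·√10 / √(1−0.905162) = -3.008591 / 0.307958 = -9.769

-9.769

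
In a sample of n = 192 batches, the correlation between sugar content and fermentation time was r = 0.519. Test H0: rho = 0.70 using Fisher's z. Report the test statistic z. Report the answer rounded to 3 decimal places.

-4.019

Fisher z: atanh(0.519) = 0.574970, atanh(0.70) = 0.867301
z = (z_r − z_0)·√(n−3) = (0.574970 − 0.867301)·√189 = -0.292331 · 13.747727 = -4.019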